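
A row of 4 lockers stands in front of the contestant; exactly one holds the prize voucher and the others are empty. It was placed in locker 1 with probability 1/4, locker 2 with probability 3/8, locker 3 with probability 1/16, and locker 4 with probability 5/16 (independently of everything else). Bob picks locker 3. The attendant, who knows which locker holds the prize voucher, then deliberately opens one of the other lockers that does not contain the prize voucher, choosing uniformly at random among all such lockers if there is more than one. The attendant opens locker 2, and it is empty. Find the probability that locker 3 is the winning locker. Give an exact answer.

Apply Bayes' rule, conditioning on where the prize voucher actually is.
If it is in locker 1 (prior 1/4): the attendant has 2 equally likely choices, so probability 1/2; weight (1/4)·(1/2) = 1/8.
If it is in locker 2 (prior 3/8): the attendant opened locker 2, so this case is ruled out; weight (3/8)·0 = 0.
If it is in locker 3 (prior 1/16): the attendant has 3 equally likely choices, so probability 1/3; weight (1/16)·(1/3) = 1/48.
If it is in locker 4 (prior 5/16): the attendant has 2 equally likely choices, so probability 1/2; weight (5/16)·(1/2) = 5/32.
The weights sum to 29/96.
So P(the prize voucher in locker 3 | the attendant opened locker 2) = (1/48) / (29/96) = 2/29.

2/29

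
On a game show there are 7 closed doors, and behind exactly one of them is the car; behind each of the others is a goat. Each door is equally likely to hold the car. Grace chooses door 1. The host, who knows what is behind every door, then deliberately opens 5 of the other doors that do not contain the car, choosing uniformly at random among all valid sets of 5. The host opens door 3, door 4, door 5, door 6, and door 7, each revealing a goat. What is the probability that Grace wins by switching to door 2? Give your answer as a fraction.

6/7

Condition on the true location of the car.
If it is behind door 1 (prior 1/7): the host has 6 equally likely choices, so probability 1/6; weight (1/7)·(1/6) = 1/42.
If it is behind door 2 (prior 1/7): the host has no choice, probability 1; weight (1/7)·1 = 1/7.
If it is behind any of doors 3, 4, 5, 6, and 7 (prior 1/7 each): that door was opened and seen not to hold the prize — ruled out; weight (1/7)·0 = 0 each.
The weights sum to 1/6.
So P(the car behind door 2 | the host opened door 3, door 4, door 5, door 6, and door 7) = (1/7) / (1/6) = 6/7.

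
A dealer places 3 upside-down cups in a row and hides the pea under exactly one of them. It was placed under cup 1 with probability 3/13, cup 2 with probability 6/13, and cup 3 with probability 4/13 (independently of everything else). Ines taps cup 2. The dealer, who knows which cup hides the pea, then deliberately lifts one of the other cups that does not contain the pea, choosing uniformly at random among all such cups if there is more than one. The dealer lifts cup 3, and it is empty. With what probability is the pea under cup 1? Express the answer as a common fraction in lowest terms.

Apply Bayes' rule, conditioning on where the pea actually is.
If it is under cup 1 (prior 3/13): the dealer has no choice, probability 1; weight (3/13)·1 = 3/13.
If it is under cup 2 (prior 6/13): the dealer has 2 equally likely choices, so probability 1/2; weight (6/13)·(1/2) = 3/13.
If it is under cup 3 (prior 4/13): the dealer opened cup 3, so this case is ruled out; weight (4/13)·0 = 0.
The weights sum to 6/13.
So P(the pea under cup 1 | the dealer opened cup 3) = (3/13) / (6/13) = 1/2.

1/2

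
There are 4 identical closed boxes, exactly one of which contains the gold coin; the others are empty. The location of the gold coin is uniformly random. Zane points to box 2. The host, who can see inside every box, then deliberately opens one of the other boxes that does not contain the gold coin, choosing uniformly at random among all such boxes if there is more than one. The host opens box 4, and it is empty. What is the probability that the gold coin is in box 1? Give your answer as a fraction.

Apply Bayes' rule, conditioning on where the gold coin actually is.
If it is in either of boxes 1 and 3 (prior 1/4 each): the host has 2 equally likely choices, so probability 1/2; weight (1/4)·(1/2) = 1/8 each.
If it is in box 2 (prior 1/4): the host has 3 equally likely choices, so probability 1/3; weight (1/4)·(1/3) = 1/12.
If it is in box 4 (prior 1/4): the host opened box 4, so this case is ruled out; weight (1/4)·0 = 0.
The weights sum to 1/3.
So P(the gold coin in box 1 | the host opened box 4) = (1/8) / (1/3) = 3/8.

3/8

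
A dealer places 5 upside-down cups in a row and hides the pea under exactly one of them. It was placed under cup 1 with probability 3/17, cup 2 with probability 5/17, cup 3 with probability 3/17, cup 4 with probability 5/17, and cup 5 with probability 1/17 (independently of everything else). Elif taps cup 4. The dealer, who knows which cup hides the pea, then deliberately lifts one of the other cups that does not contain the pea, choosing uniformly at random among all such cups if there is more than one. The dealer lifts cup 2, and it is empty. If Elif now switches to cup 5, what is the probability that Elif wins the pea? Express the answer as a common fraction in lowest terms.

4/43

Consider each possible location of the pea in turn.
If it is under either of cups 1 and 3 (prior 3/17 each): the dealer has 3 equally likely choices, so probability 1/3; weight (3/17)·(1/3) = 1/17 each.
If it is under cup 2 (prior 5/17): the dealer opened cup 2, so this case is ruled out; weight (5/17)·0 = 0.
If it is under cup 4 (prior 5/17): the dealer has 4 equally likely choices, so probability 1/4; weight (5/17)·(1/4) = 5/68.
If it is under cup 5 (prior 1/17): the dealer has 3 equally likely choices, so probability 1/3; weight (1/17)·(1/3) = 1/51.
The weights sum to 43/204.
So P(the pea under cup 5 | the dealer opened cup 2) = (1/51) / (43/204) = 4/43.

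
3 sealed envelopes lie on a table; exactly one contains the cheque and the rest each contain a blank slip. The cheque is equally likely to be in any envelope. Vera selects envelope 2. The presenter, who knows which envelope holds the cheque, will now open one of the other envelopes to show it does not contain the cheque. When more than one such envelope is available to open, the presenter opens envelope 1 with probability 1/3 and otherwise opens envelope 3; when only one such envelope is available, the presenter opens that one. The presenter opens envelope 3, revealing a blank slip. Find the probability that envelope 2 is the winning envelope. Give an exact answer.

Consider each possible location of the cheque in turn.
If it is in envelope 1 (prior 1/3): only envelope 3 is available, probability 1; weight (1/3)·1 = 1/3.
If it is in envelope 2 (prior 1/3): envelope 1 is available but not opened, probability 2/3; weight (1/3)·(2/3) = 2/9.
If it is in envelope 3 (prior 1/3): the presenter opened envelope 3, so this case is ruled out; weight (1/3)·0 = 0.
The weights sum to 5/9.
So P(the cheque in envelope 2 | the presenter opened envelope 3) = (2/9) / (5/9) = 2/5.

2/5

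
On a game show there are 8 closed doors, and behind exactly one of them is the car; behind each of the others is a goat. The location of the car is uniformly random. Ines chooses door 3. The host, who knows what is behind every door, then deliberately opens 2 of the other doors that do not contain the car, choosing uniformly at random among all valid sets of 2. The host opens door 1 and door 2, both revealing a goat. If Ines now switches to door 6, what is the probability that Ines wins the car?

7/40

Consider each possible location of the car in turn.
If it is behind either of doors 1 and 2 (prior 1/8 each): that door was opened and seen not to hold the prize — ruled out; weight (1/8)·0 = 0 each.
If it is behind door 3 (prior 1/8): the host has 21 equally likely choices, so probability 1/21; weight (1/8)·(1/21) = 1/168.
If it is behind any of doors 4, 5, 6, 7, and 8 (prior 1/8 each): the host has 15 equally likely choices, so probability 1/15; weight (1/8)·(1/15) = 1/120 each.
The weights sum to 1/21.
So P(the car behind door 6 | the host opened door 1 and door 2) = (1/120) / (1/21) = 7/40.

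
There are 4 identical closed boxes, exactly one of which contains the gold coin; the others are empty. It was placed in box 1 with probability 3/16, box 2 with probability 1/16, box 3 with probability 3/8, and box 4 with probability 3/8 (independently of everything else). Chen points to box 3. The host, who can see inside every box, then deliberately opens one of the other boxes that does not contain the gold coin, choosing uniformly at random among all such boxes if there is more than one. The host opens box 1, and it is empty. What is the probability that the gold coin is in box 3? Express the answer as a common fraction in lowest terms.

4/11

Condition on the true location of the gold coin.
If it is in box 1 (prior 3/16): the host opened box 1, so this case is ruled out; weight (3/16)·0 = 0.
If it is in box 2 (prior 1/16): the host has 2 equally likely choices, so probability 1/2; weight (1/16)·(1/2) = 1/32.
If it is in box 3 (prior 3/8): the host has 3 equally likely choices, so probability 1/3; weight (3/8)·(1/3) = 1/8.
If it is in box 4 (prior 3/8): the host has 2 equally likely choices, so probability 1/2; weight (3/8)·(1/2) = 3/16.
The weights sum to 11/32.
So P(the gold coin in box 3 | the host opened box 1) = (1/8) / (11/32) = 4/11.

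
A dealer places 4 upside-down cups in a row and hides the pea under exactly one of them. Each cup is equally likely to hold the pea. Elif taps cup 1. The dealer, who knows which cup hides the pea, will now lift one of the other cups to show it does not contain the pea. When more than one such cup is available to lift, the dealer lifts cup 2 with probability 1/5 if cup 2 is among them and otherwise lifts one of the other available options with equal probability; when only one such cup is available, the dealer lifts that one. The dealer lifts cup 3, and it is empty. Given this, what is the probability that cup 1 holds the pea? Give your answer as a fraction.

Condition on the true location of the pea.
If it is under cup 1 (prior 1/4): cup 2 is available but not opened; cup 3 gets probability (1 − 1/5)/2 = 2/5; weight (1/4)·(2/5) = 1/10.
If it is under cup 2 (prior 1/4): cup 2 holds the prize so is unavailable; the dealer chooses uniformly among the 2 others, probability 1/2; weight (1/4)·(1/2) = 1/8.
If it is under cup 3 (prior 1/4): the dealer opened cup 3, so this case is ruled out; weight (1/4)·0 = 0.
If it is under cup 4 (prior 1/4): cup 2 is available but not opened, probability 4/5; weight (1/4)·(4/5) = 1/5.
The weights sum to 17/40.
So P(the pea under cup 1 | the dealer opened cup 3) = (1/10) / (17/40) = 4/17.

4/17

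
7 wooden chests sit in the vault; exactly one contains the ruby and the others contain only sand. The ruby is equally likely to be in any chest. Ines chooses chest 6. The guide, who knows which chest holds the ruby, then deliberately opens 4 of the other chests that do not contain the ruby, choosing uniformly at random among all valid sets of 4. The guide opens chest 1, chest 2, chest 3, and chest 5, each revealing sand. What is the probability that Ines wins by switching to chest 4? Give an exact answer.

3/7

Apply Bayes' rule, conditioning on where the ruby actually is.
If it is in any of chests 1, 2, 3, and 5 (prior 1/7 each): that chest was opened and seen not to hold the prize — ruled out; weight (1/7)·0 = 0 each.
If it is in either of chests 4 and 7 (prior 1/7 each): the guide has 5 equally likely choices, so probability 1/5; weight (1/7)·(1/5) = 1/35 each.
If it is in chest 6 (prior 1/7): the guide has 15 equally likely choices, so probability 1/15; weight (1/7)·(1/15) = 1/105.
The weights sum to 1/15.
So P(the ruby in chest 4 | the guide opened chest 1, chest 2, chest 3, and chest 5) = (1/35) / (1/15) = 3/7.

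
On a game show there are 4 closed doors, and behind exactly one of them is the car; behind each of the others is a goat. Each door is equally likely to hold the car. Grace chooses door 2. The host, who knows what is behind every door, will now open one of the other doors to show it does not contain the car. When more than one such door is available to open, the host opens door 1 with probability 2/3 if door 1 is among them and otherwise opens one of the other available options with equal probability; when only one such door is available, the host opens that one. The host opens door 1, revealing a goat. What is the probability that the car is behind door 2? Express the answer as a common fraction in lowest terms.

1/3

Apply Bayes' rule, conditioning on where the car actually is.
If it is behind door 1 (prior 1/4): the host opened door 1, so this case is ruled out; weight (1/4)·0 = 0.
If it is behind any of doors 2, 3, and 4 (prior 1/4 each): door 1 is available, opened with probability 2/3; weight (1/4)·(2/3) = 1/6 each.
The weights sum to 1/2.
So P(the car behind door 2 | the host opened door 1) = (1/6) / (1/2) = 1/3.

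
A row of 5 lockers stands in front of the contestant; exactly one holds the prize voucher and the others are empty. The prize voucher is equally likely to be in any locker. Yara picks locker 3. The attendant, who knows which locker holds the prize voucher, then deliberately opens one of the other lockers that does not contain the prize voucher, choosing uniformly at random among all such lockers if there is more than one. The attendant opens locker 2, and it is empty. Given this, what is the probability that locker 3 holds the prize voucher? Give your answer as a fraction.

Consider each possible location of the prize voucher in turn.
If it is in any of lockers 1, 4, and 5 (prior 1/5 each): the attendant has 3 equally likely choices, so probability 1/3; weight (1/5)·(1/3) = 1/15 each.
If it is in locker 2 (prior 1/5): the attendant opened locker 2, so this case is ruled out; weight (1/5)·0 = 0.
If it is in locker 3 (prior 1/5): the attendant has 4 equally likely choices, so probability 1/4; weight (1/5)·(1/4) = 1/20.
The weights sum to 1/4.
So P(the prize voucher in locker 3 | the attendant opened locker 2) = (1/20) / (1/4) = 1/5.

1/5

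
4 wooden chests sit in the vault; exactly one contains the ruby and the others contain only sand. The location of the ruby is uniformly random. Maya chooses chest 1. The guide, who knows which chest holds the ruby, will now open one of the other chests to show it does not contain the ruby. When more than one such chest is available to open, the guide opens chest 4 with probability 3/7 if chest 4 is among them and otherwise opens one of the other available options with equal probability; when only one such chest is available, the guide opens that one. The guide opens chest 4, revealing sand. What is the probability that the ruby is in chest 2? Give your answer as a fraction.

Condition on the true location of the ruby.
If it is in any of chests 1, 2, and 3 (prior 1/4 each): chest 4 is available, opened with probability 3/7; weight (1/4)·(3/7) = 3/28 each.
If it is in chest 4 (prior 1/4): the guide opened chest 4, so this case is ruled out; weight (1/4)·0 = 0.
The weights sum to 9/28.
So P(the ruby in chest 2 | the guide opened chest 4) = (3/28) / (9/28) = 1/3.

1/3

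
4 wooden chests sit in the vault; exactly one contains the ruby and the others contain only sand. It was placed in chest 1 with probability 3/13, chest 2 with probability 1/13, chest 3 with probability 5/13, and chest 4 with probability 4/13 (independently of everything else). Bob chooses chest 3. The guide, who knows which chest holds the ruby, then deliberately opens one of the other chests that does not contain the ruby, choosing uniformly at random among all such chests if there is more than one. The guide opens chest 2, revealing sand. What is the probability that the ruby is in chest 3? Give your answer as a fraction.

Condition on the true location of the ruby.
If it is in chest 1 (prior 3/13): the guide has 2 equally likely choices, so probability 1/2; weight (3/13)·(1/2) = 3/26.
If it is in chest 2 (prior 1/13): the guide opened chest 2, so this case is ruled out; weight (1/13)·0 = 0.
If it is in chest 3 (prior 5/13): the guide has 3 equally likely choices, so probability 1/3; weight (5/13)·(1/3) = 5/39.
If it is in chest 4 (prior 4/13): the guide has 2 equally likely choices, so probability 1/2; weight (4/13)·(1/2) = 2/13.
The weights sum to 31/78.
So P(the ruby in chest 3 | the guide opened chest 2) = (5/39) / (31/78) = 10/31.

10/31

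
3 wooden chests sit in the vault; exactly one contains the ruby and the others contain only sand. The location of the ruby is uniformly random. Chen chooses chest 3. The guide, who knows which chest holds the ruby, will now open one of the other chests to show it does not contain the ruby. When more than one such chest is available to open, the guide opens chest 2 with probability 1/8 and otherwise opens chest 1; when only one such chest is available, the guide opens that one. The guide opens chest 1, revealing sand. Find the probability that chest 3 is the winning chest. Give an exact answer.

Condition on the true location of the ruby.
If it is in chest 1 (prior 1/3): the guide opened chest 1, so this case is ruled out; weight (1/3)·0 = 0.
If it is in chest 2 (prior 1/3): only chest 1 is available, probability 1; weight (1/3)·1 = 1/3.
If it is in chest 3 (prior 1/3): chest 2 is available but not opened, probability 7/8; weight (1/3)·(7/8) = 7/24.
The weights sum to 5/8.
So P(the ruby in chest 3 | the guide opened chest 1) = (7/24) / (5/8) = 7/15.

7/15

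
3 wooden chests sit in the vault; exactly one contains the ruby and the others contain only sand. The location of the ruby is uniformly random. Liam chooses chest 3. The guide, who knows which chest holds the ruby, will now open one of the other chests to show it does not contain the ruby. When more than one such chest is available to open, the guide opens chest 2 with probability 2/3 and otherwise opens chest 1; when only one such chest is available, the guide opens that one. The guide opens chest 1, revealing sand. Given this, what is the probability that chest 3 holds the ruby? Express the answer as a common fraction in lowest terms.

1/4

Apply Bayes' rule, conditioning on where the ruby actually is.
If it is in chest 1 (prior 1/3): the guide opened chest 1, so this case is ruled out; weight (1/3)·0 = 0.
If it is in chest 2 (prior 1/3): only chest 1 is available, probability 1; weight (1/3)·1 = 1/3.
If it is in chest 3 (prior 1/3): chest 2 is available but not opened, probability 1/3; weight (1/3)·(1/3) = 1/9.
The weights sum to 4/9.
So P(the ruby in chest 3 | the guide opened chest 1) = (1/9) / (4/9) = 1/4.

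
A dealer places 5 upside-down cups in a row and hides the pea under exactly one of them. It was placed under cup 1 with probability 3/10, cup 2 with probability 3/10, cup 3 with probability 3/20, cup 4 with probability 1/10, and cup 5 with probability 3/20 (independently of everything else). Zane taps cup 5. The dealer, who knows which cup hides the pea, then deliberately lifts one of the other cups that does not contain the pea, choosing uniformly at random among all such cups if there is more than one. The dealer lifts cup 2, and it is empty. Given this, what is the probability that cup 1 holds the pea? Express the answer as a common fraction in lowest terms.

24/53

Consider each possible location of the pea in turn.
If it is under cup 1 (prior 3/10): the dealer has 3 equally likely choices, so probability 1/3; weight (3/10)·(1/3) = 1/10.
If it is under cup 2 (prior 3/10): the dealer opened cup 2, so this case is ruled out; weight (3/10)·0 = 0.
If it is under cup 3 (prior 3/20): the dealer has 3 equally likely choices, so probability 1/3; weight (3/20)·(1/3) = 1/20.
If it is under cup 4 (prior 1/10): the dealer has 3 equally likely choices, so probability 1/3; weight (1/10)·(1/3) = 1/30.
If it is under cup 5 (prior 3/20): the dealer has 4 equally likely choices, so probability 1/4; weight (3/20)·(1/4) = 3/80.
The weights sum to 53/240.
So P(the pea under cup 1 | the dealer opened cup 2) = (1/10) / (53/240) = 24/53.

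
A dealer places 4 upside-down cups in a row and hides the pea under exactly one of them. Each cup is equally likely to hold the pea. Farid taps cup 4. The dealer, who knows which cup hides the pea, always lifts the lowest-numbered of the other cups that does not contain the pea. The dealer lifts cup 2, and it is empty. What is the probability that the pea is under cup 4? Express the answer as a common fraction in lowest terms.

0

Apply Bayes' rule, conditioning on where the pea actually is.
If it is under cup 1 (prior 1/4): cup 2 is the lowest-numbered option available, probability 1; weight (1/4)·1 = 1/4.
If it is under cup 2 (prior 1/4): the dealer opened cup 2, so this case is ruled out; weight (1/4)·0 = 0.
If it is under either of cups 3 and 4 (prior 1/4 each): the dealer would have opened cup 1 instead, probability 0; weight (1/4)·0 = 0 each.
The weights sum to 1/4.
So P(the pea under cup 4 | the dealer opened cup 2) = 0 / (1/4) = 0.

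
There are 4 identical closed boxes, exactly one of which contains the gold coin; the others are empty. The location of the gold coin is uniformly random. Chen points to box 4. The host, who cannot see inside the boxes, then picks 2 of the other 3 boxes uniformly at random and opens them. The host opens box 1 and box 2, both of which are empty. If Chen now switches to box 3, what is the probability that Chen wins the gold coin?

Condition on the true location of the gold coin.
If it is in either of boxes 1 and 2 (prior 1/4 each): that box was opened and seen not to hold the prize — ruled out; weight (1/4)·0 = 0 each.
If it is in either of boxes 3 and 4 (prior 1/4 each): the host picks exactly this set with probability 1/3 regardless, and none is the prize; weight (1/4)·(1/3) = 1/12 each.
The weights sum to 1/6.
So P(the gold coin in box 3 | the host opened box 1 and box 2) = (1/12) / (1/6) = 1/2.

1/2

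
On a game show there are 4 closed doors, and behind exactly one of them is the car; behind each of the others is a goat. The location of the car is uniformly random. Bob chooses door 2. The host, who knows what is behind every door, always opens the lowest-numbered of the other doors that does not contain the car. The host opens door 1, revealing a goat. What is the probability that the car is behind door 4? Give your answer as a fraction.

Condition on the true location of the car.
If it is behind door 1 (prior 1/4): the host opened door 1, so this case is ruled out; weight (1/4)·0 = 0.
If it is behind any of doors 2, 3, and 4 (prior 1/4 each): door 1 is the lowest-numbered option available, probability 1; weight (1/4)·1 = 1/4 each.
The weights sum to 3/4.
So P(the car behind door 4 | the host opened door 1) = (1/4) / (3/4) = 1/3.

1/3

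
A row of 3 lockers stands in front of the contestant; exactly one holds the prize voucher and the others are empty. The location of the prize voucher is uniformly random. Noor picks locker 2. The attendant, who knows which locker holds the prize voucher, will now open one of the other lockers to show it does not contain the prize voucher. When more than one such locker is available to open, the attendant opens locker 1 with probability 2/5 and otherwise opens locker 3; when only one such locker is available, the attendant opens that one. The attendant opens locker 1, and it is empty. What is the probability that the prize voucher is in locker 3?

Condition on the true location of the prize voucher.
If it is in locker 1 (prior 1/3): the attendant opened locker 1, so this case is ruled out; weight (1/3)·0 = 0.
If it is in locker 2 (prior 1/3): locker 1 is available, opened with probability 2/5; weight (1/3)·(2/5) = 2/15.
If it is in locker 3 (prior 1/3): only locker 1 is available, probability 1; weight (1/3)·1 = 1/3.
The weights sum to 7/15.
So P(the prize voucher in locker 3 | the attendant opened locker 1) = (1/3) / (7/15) = 5/7.

5/7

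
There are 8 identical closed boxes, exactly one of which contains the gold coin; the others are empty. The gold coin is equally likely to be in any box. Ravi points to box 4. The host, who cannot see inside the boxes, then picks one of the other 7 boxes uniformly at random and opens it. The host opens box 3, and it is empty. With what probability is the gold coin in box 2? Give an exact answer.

Because the host chose which box to open without knowing where the gold coin is, the choice is independent of the prize location. Learning that box 3 does not hold the gold coin simply rules out that one location and leaves the remaining 7 boxes still equally likely by symmetry.
So P(the gold coin in box 2) = 1/7.

1/7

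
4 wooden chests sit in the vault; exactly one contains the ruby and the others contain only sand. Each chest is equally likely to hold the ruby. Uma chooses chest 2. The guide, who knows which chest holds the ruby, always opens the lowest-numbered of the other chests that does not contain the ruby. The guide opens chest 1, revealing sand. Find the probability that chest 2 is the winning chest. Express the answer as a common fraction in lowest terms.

1/3

Consider each possible location of the ruby in turn.
If it is in chest 1 (prior 1/4): the guide opened chest 1, so this case is ruled out; weight (1/4)·0 = 0.
If it is in any of chests 2, 3, and 4 (prior 1/4 each): chest 1 is the lowest-numbered option available, probability 1; weight (1/4)·1 = 1/4 each.
The weights sum to 3/4.
So P(the ruby in chest 2 | the guide opened chest 1) = (1/4) / (3/4) = 1/3.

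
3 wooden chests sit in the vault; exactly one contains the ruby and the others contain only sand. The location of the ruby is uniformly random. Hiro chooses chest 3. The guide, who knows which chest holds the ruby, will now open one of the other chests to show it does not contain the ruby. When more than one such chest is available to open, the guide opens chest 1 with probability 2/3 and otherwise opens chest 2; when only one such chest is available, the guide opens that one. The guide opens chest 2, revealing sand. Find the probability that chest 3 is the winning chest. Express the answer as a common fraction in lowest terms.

Condition on the true location of the ruby.
If it is in chest 1 (prior 1/3): only chest 2 is available, probability 1; weight (1/3)·1 = 1/3.
If it is in chest 2 (prior 1/3): the guide opened chest 2, so this case is ruled out; weight (1/3)·0 = 0.
If it is in chest 3 (prior 1/3): chest 1 is available but not opened, probability 1/3; weight (1/3)·(1/3) = 1/9.
The weights sum to 4/9.
So P(the ruby in chest 3 | the guide opened chest 2) = (1/9) / (4/9) = 1/4.

1/4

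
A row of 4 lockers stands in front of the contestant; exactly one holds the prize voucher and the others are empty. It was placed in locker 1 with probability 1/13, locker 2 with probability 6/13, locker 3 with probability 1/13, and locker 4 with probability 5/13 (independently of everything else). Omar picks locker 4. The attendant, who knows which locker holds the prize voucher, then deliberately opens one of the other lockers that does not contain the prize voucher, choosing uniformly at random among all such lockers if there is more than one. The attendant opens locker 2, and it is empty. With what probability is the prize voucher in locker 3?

Apply Bayes' rule, conditioning on where the prize voucher actually is.
If it is in either of lockers 1 and 3 (prior 1/13 each): the attendant has 2 equally likely choices, so probability 1/2; weight (1/13)·(1/2) = 1/26 each.
If it is in locker 2 (prior 6/13): the attendant opened locker 2, so this case is ruled out; weight (6/13)·0 = 0.
If it is in locker 4 (prior 5/13): the attendant has 3 equally likely choices, so probability 1/3; weight (5/13)·(1/3) = 5/39.
The weights sum to 8/39.
So P(the prize voucher in locker 3 | the attendant opened locker 2) = (1/26) / (8/39) = 3/16.

3/16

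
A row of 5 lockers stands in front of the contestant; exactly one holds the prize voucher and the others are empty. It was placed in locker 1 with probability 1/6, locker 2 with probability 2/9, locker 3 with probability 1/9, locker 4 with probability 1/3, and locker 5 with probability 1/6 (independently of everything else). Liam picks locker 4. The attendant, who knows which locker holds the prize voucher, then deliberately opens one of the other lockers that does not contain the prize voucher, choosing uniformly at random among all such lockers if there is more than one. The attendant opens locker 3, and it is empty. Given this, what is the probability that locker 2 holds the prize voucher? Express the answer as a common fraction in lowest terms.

Condition on the true location of the prize voucher.
If it is in either of lockers 1 and 5 (prior 1/6 each): the attendant has 3 equally likely choices, so probability 1/3; weight (1/6)·(1/3) = 1/18 each.
If it is in locker 2 (prior 2/9): the attendant has 3 equally likely choices, so probability 1/3; weight (2/9)·(1/3) = 2/27.
If it is in locker 3 (prior 1/9): the attendant opened locker 3, so this case is ruled out; weight (1/9)·0 = 0.
If it is in locker 4 (prior 1/3): the attendant has 4 equally likely choices, so probability 1/4; weight (1/3)·(1/4) = 1/12.
The weights sum to 29/108.
So P(the prize voucher in locker 2 | the attendant opened locker 3) = (2/27) / (29/108) = 8/29.

8/29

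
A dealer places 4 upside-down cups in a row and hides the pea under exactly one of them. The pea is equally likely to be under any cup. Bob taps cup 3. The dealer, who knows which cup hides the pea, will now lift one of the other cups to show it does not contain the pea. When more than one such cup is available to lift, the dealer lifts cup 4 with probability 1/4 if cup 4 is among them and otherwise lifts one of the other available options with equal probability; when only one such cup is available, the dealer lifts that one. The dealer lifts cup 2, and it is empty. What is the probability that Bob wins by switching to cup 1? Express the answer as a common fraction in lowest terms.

6/13

Consider each possible location of the pea in turn.
If it is under cup 1 (prior 1/4): cup 4 is available but not opened, probability 3/4; weight (1/4)·(3/4) = 3/16.
If it is under cup 2 (prior 1/4): the dealer opened cup 2, so this case is ruled out; weight (1/4)·0 = 0.
If it is under cup 3 (prior 1/4): cup 4 is available but not opened; cup 2 gets probability (1 − 1/4)/2 = 3/8; weight (1/4)·(3/8) = 3/32.
If it is under cup 4 (prior 1/4): cup 4 holds the prize so is unavailable; the dealer chooses uniformly among the 2 others, probability 1/2; weight (1/4)·(1/2) = 1/8.
The weights sum to 13/32.
So P(the pea under cup 1 | the dealer opened cup 2) = (3/16) / (13/32) = 6/13.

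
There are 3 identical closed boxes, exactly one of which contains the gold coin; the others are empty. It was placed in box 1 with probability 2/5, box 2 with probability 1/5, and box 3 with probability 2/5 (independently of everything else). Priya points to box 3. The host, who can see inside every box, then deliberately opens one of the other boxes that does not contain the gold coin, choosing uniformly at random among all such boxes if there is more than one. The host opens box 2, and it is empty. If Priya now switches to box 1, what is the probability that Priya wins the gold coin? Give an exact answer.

2/3

Apply Bayes' rule, conditioning on where the gold coin actually is.
If it is in box 1 (prior 2/5): the host has no choice, probability 1; weight (2/5)·1 = 2/5.
If it is in box 2 (prior 1/5): the host opened box 2, so this case is ruled out; weight (1/5)·0 = 0.
If it is in box 3 (prior 2/5): the host has 2 equally likely choices, so probability 1/2; weight (2/5)·(1/2) = 1/5.
The weights sum to 3/5.
So P(the gold coin in box 1 | the host opened box 2) = (2/5) / (3/5) = 2/3.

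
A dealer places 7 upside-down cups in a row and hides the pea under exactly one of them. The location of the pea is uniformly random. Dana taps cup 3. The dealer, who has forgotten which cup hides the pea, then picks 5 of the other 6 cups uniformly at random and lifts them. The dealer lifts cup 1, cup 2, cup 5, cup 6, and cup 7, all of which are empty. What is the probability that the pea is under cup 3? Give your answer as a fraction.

Consider each possible location of the pea in turn.
If it is under any of cups 1, 2, 5, 6, and 7 (prior 1/7 each): that cup was opened and seen not to hold the prize — ruled out; weight (1/7)·0 = 0 each.
If it is under either of cups 3 and 4 (prior 1/7 each): the dealer picks exactly this set with probability 1/6 regardless, and none is the prize; weight (1/7)·(1/6) = 1/42 each.
The weights sum to 1/21.
So P(the pea under cup 3 | the dealer opened cup 1, cup 2, cup 5, cup 6, and cup 7) = (1/42) / (1/21) = 1/2.

1/2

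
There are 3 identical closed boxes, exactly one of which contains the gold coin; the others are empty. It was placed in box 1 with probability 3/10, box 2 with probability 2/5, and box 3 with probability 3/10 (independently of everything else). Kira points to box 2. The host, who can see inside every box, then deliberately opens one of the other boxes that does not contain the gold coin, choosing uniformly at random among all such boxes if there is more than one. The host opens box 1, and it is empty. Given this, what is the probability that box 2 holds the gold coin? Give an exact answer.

Consider each possible location of the gold coin in turn.
If it is in box 1 (prior 3/10): the host opened box 1, so this case is ruled out; weight (3/10)·0 = 0.
If it is in box 2 (prior 2/5): the host has 2 equally likely choices, so probability 1/2; weight (2/5)·(1/2) = 1/5.
If it is in box 3 (prior 3/10): the host has no choice, probability 1; weight (3/10)·1 = 3/10.
The weights sum to 1/2.
So P(the gold coin in box 2 | the host opened box 1) = (1/5) / (1/2) = 2/5.

2/5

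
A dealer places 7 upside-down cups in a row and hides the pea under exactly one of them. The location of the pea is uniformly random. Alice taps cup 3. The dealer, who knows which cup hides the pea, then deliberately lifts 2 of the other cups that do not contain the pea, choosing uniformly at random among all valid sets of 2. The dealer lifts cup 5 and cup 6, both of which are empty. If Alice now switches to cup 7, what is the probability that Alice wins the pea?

Consider each possible location of the pea in turn.
If it is under any of cups 1, 2, 4, and 7 (prior 1/7 each): the dealer has 10 equally likely choices, so probability 1/10; weight (1/7)·(1/10) = 1/70 each.
If it is under cup 3 (prior 1/7): the dealer has 15 equally likely choices, so probability 1/15; weight (1/7)·(1/15) = 1/105.
If it is under either of cups 5 and 6 (prior 1/7 each): that cup was opened and seen not to hold the prize — ruled out; weight (1/7)·0 = 0 each.
The weights sum to 1/15.
So P(the pea under cup 7 | the dealer opened cup 5 and cup 6) = (1/70) / (1/15) = 3/14.

3/14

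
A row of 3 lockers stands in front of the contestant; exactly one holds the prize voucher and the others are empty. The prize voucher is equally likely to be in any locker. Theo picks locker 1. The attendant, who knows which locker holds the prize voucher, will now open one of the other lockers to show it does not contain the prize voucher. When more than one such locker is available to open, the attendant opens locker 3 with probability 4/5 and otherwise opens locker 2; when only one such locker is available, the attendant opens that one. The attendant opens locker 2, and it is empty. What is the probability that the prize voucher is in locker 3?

Consider each possible location of the prize voucher in turn.
If it is in locker 1 (prior 1/3): locker 3 is available but not opened, probability 1/5; weight (1/3)·(1/5) = 1/15.
If it is in locker 2 (prior 1/3): the attendant opened locker 2, so this case is ruled out; weight (1/3)·0 = 0.
If it is in locker 3 (prior 1/3): only locker 2 is available, probability 1; weight (1/3)·1 = 1/3.
The weights sum to 2/5.
So P(the prize voucher in locker 3 | the attendant opened locker 2) = (1/3) / (2/5) = 5/6.

5/6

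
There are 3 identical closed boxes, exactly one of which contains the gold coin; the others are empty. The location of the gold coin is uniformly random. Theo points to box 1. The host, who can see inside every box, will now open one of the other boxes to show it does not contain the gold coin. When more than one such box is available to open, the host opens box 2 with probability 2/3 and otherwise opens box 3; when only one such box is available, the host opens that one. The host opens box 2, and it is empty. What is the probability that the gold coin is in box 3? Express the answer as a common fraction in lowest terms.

Apply Bayes' rule, conditioning on where the gold coin actually is.
If it is in box 1 (prior 1/3): box 2 is available, opened with probability 2/3; weight (1/3)·(2/3) = 2/9.
If it is in box 2 (prior 1/3): the host opened box 2, so this case is ruled out; weight (1/3)·0 = 0.
If it is in box 3 (prior 1/3): only box 2 is available, probability 1; weight (1/3)·1 = 1/3.
The weights sum to 5/9.
So P(the gold coin in box 3 | the host opened box 2) = (1/3) / (5/9) = 3/5.

3/5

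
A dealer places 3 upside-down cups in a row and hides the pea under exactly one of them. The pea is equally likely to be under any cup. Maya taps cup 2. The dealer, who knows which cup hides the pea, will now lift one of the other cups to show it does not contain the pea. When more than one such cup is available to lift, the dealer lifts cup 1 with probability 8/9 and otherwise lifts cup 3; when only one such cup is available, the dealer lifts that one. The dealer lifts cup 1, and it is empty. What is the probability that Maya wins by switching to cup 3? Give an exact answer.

Consider each possible location of the pea in turn.
If it is under cup 1 (prior 1/3): the dealer opened cup 1, so this case is ruled out; weight (1/3)·0 = 0.
If it is under cup 2 (prior 1/3): cup 1 is available, opened with probability 8/9; weight (1/3)·(8/9) = 8/27.
If it is under cup 3 (prior 1/3): only cup 1 is available, probability 1; weight (1/3)·1 = 1/3.
The weights sum to 17/27.
So P(the pea under cup 3 | the dealer opened cup 1) = (1/3) / (17/27) = 9/17.

9/17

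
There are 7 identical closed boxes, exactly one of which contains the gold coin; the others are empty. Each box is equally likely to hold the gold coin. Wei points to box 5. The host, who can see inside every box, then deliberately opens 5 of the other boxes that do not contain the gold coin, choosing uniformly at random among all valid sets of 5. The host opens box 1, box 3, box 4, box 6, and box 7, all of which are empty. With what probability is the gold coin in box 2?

Condition on the true location of the gold coin.
If it is in any of boxes 1, 3, 4, 6, and 7 (prior 1/7 each): that box was opened and seen not to hold the prize — ruled out; weight (1/7)·0 = 0 each.
If it is in box 2 (prior 1/7): the host has no choice, probability 1; weight (1/7)·1 = 1/7.
If it is in box 5 (prior 1/7): the host has 6 equally likely choices, so probability 1/6; weight (1/7)·(1/6) = 1/42.
The weights sum to 1/6.
So P(the gold coin in box 2 | the host opened box 1, box 3, box 4, box 6, and box 7) = (1/7) / (1/6) = 6/7.

6/7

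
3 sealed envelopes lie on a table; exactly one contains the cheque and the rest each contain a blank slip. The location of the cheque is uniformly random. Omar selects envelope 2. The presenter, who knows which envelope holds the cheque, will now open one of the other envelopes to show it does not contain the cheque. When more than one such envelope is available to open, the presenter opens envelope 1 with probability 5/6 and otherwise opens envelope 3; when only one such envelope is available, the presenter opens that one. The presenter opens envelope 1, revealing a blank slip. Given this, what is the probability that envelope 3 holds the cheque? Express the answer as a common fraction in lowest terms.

6/11

Consider each possible location of the cheque in turn.
If it is in envelope 1 (prior 1/3): the presenter opened envelope 1, so this case is ruled out; weight (1/3)·0 = 0.
If it is in envelope 2 (prior 1/3): envelope 1 is available, opened with probability 5/6; weight (1/3)·(5/6) = 5/18.
If it is in envelope 3 (prior 1/3): only envelope 1 is available, probability 1; weight (1/3)·1 = 1/3.
The weights sum to 11/18.
So P(the cheque in envelope 3 | the presenter opened envelope 1) = (1/3) / (11/18) = 6/11.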